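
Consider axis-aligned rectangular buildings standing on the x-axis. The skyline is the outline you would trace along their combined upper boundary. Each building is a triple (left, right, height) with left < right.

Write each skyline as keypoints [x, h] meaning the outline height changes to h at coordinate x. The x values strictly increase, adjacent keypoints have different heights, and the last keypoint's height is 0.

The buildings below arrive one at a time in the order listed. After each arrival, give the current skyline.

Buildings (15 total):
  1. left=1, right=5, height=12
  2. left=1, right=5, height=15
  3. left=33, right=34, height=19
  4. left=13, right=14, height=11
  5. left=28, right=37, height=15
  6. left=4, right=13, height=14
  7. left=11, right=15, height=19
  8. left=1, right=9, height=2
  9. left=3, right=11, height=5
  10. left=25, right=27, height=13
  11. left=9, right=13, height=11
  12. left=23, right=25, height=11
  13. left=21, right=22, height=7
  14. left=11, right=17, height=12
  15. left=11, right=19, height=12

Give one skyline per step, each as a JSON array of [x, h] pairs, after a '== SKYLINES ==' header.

== SKYLINES ==
[[1,12],[5,0]]
[[1,15],[5,0]]
[[1,15],[5,0],[33,19],[34,0]]
[[1,15],[5,0],[13,11],[14,0],[33,19],[34,0]]
[[1,15],[5,0],[13,11],[14,0],[28,15],[33,19],[34,15],[37,0]]
[[1,15],[5,14],[13,11],[14,0],[28,15],[33,19],[34,15],[37,0]]
[[1,15],[5,14],[11,19],[15,0],[28,15],[33,19],[34,15],[37,0]]
[[1,15],[5,14],[11,19],[15,0],[28,15],[33,19],[34,15],[37,0]]
[[1,15],[5,14],[11,19],[15,0],[28,15],[33,19],[34,15],[37,0]]
[[1,15],[5,14],[11,19],[15,0],[25,13],[27,0],[28,15],[33,19],[34,15],[37,0]]
[[1,15],[5,14],[11,19],[15,0],[25,13],[27,0],[28,15],[33,19],[34,15],[37,0]]
[[1,15],[5,14],[11,19],[15,0],[23,11],[25,13],[27,0],[28,15],[33,19],[34,15],[37,0]]
[[1,15],[5,14],[11,19],[15,0],[21,7],[22,0],[23,11],[25,13],[27,0],[28,15],[33,19],[34,15],[37,0]]
[[1,15],[5,14],[11,19],[15,12],[17,0],[21,7],[22,0],[23,11],[25,13],[27,0],[28,15],[33,19],[34,15],[37,0]]
[[1,15],[5,14],[11,19],[15,12],[19,0],[21,7],[22,0],[23,11],[25,13],[27,0],[28,15],[33,19],[34,15],[37,0]]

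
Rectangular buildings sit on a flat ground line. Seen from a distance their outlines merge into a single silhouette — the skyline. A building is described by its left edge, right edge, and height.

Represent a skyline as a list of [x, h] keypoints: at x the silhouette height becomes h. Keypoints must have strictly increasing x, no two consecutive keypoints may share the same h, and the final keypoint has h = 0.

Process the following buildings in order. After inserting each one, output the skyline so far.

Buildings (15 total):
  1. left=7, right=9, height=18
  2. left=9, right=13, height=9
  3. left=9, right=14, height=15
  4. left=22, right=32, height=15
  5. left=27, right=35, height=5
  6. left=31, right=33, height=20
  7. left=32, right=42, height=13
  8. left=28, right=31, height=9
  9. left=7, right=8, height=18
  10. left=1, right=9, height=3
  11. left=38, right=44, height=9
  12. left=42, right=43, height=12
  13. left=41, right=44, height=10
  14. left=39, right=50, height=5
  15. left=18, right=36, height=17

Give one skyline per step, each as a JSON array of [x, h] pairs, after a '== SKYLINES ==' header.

== SKYLINES ==
[[7,18],[9,0]]
[[7,18],[9,9],[13,0]]
[[7,18],[9,15],[14,0]]
[[7,18],[9,15],[14,0],[22,15],[32,0]]
[[7,18],[9,15],[14,0],[22,15],[32,5],[35,0]]
[[7,18],[9,15],[14,0],[22,15],[31,20],[33,5],[35,0]]
[[7,18],[9,15],[14,0],[22,15],[31,20],[33,13],[42,0]]
[[7,18],[9,15],[14,0],[22,15],[31,20],[33,13],[42,0]]
[[7,18],[9,15],[14,0],[22,15],[31,20],[33,13],[42,0]]
[[1,3],[7,18],[9,15],[14,0],[22,15],[31,20],[33,13],[42,0]]
[[1,3],[7,18],[9,15],[14,0],[22,15],[31,20],[33,13],[42,9],[44,0]]
[[1,3],[7,18],[9,15],[14,0],[22,15],[31,20],[33,13],[42,12],[43,9],[44,0]]
[[1,3],[7,18],[9,15],[14,0],[22,15],[31,20],[33,13],[42,12],[43,10],[44,0]]
[[1,3],[7,18],[9,15],[14,0],[22,15],[31,20],[33,13],[42,12],[43,10],[44,5],[50,0]]
[[1,3],[7,18],[9,15],[14,0],[18,17],[31,20],[33,17],[36,13],[42,12],[43,10],[44,5],[50,0]]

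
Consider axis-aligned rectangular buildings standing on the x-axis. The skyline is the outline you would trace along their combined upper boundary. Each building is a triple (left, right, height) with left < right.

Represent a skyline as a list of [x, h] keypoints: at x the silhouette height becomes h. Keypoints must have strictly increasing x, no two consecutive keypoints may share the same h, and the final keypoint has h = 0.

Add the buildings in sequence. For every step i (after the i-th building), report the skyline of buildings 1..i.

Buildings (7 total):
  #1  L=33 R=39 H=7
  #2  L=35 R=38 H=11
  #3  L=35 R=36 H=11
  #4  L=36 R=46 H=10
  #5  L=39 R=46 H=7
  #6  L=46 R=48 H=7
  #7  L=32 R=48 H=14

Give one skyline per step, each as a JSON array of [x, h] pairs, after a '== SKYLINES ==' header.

== SKYLINES ==
[[33,7],[39,0]]
[[33,7],[35,11],[38,7],[39,0]]
[[33,7],[35,11],[38,7],[39,0]]
[[33,7],[35,11],[38,10],[46,0]]
[[33,7],[35,11],[38,10],[46,0]]
[[33,7],[35,11],[38,10],[46,7],[48,0]]
[[32,14],[48,0]]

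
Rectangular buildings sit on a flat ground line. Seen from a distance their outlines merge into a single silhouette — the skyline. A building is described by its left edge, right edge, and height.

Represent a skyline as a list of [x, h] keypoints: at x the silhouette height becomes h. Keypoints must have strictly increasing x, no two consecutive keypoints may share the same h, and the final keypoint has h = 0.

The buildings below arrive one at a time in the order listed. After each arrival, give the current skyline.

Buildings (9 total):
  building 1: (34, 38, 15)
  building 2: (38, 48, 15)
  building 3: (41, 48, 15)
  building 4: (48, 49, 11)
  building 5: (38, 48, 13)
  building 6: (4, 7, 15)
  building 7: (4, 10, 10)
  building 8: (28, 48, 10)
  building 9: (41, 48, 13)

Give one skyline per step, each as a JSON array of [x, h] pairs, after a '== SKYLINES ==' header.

== SKYLINES ==
[[34,15],[38,0]]
[[34,15],[48,0]]
[[34,15],[48,0]]
[[34,15],[48,11],[49,0]]
[[34,15],[48,11],[49,0]]
[[4,15],[7,0],[34,15],[48,11],[49,0]]
[[4,15],[7,10],[10,0],[34,15],[48,11],[49,0]]
[[4,15],[7,10],[10,0],[28,10],[34,15],[48,11],[49,0]]
[[4,15],[7,10],[10,0],[28,10],[34,15],[48,11],[49,0]]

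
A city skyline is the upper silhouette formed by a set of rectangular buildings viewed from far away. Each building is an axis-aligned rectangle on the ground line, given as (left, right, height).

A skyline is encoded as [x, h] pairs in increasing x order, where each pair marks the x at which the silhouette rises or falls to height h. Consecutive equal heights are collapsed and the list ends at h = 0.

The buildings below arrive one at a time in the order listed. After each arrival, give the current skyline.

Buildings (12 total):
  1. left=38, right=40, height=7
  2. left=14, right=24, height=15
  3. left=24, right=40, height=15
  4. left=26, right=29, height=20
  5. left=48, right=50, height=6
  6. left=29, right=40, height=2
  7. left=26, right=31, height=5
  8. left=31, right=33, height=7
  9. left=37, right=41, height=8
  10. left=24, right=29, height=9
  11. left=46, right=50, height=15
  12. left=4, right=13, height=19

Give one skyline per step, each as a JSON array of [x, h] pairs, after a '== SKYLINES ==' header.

== SKYLINES ==
[[38,7],[40,0]]
[[14,15],[24,0],[38,7],[40,0]]
[[14,15],[40,0]]
[[14,15],[26,20],[29,15],[40,0]]
[[14,15],[26,20],[29,15],[40,0],[48,6],[50,0]]
[[14,15],[26,20],[29,15],[40,0],[48,6],[50,0]]
[[14,15],[26,20],[29,15],[40,0],[48,6],[50,0]]
[[14,15],[26,20],[29,15],[40,0],[48,6],[50,0]]
[[14,15],[26,20],[29,15],[40,8],[41,0],[48,6],[50,0]]
[[14,15],[26,20],[29,15],[40,8],[41,0],[48,6],[50,0]]
[[14,15],[26,20],[29,15],[40,8],[41,0],[46,15],[50,0]]
[[4,19],[13,0],[14,15],[26,20],[29,15],[40,8],[41,0],[46,15],[50,0]]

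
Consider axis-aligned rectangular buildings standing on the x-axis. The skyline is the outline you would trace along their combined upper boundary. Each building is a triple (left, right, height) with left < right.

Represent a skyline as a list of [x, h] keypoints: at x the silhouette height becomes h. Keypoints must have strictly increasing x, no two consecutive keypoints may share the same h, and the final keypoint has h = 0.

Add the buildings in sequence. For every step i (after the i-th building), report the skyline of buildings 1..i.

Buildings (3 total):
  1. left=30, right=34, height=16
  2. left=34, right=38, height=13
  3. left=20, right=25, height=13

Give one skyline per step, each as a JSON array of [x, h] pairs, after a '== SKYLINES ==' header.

== SKYLINES ==
[[30,16],[34,0]]
[[30,16],[34,13],[38,0]]
[[20,13],[25,0],[30,16],[34,13],[38,0]]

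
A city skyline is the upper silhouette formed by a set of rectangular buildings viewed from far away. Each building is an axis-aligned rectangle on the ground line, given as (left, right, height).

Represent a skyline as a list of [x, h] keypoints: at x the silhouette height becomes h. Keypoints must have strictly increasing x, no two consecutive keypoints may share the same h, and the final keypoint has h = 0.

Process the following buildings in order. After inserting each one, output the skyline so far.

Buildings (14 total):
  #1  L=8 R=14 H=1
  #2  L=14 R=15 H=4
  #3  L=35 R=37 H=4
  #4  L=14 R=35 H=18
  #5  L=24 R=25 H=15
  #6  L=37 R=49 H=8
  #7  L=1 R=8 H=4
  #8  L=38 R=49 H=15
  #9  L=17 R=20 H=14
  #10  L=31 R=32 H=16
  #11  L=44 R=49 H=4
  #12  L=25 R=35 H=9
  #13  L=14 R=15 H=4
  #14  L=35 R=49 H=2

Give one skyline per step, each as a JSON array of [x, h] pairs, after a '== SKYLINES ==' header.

== SKYLINES ==
[[8,1],[14,0]]
[[8,1],[14,4],[15,0]]
[[8,1],[14,4],[15,0],[35,4],[37,0]]
[[8,1],[14,18],[35,4],[37,0]]
[[8,1],[14,18],[35,4],[37,0]]
[[8,1],[14,18],[35,4],[37,8],[49,0]]
[[1,4],[8,1],[14,18],[35,4],[37,8],[49,0]]
[[1,4],[8,1],[14,18],[35,4],[37,8],[38,15],[49,0]]
[[1,4],[8,1],[14,18],[35,4],[37,8],[38,15],[49,0]]
[[1,4],[8,1],[14,18],[35,4],[37,8],[38,15],[49,0]]
[[1,4],[8,1],[14,18],[35,4],[37,8],[38,15],[49,0]]
[[1,4],[8,1],[14,18],[35,4],[37,8],[38,15],[49,0]]
[[1,4],[8,1],[14,18],[35,4],[37,8],[38,15],[49,0]]
[[1,4],[8,1],[14,18],[35,4],[37,8],[38,15],[49,0]]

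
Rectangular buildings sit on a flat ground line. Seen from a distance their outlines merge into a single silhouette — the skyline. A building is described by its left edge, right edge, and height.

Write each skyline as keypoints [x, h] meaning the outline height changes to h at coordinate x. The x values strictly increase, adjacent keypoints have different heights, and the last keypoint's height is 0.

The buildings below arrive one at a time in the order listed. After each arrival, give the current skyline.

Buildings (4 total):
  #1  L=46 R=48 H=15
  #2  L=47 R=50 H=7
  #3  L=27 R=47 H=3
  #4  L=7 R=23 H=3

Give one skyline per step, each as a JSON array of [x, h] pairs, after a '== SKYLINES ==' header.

== SKYLINES ==
[[46,15],[48,0]]
[[46,15],[48,7],[50,0]]
[[27,3],[46,15],[48,7],[50,0]]
[[7,3],[23,0],[27,3],[46,15],[48,7],[50,0]]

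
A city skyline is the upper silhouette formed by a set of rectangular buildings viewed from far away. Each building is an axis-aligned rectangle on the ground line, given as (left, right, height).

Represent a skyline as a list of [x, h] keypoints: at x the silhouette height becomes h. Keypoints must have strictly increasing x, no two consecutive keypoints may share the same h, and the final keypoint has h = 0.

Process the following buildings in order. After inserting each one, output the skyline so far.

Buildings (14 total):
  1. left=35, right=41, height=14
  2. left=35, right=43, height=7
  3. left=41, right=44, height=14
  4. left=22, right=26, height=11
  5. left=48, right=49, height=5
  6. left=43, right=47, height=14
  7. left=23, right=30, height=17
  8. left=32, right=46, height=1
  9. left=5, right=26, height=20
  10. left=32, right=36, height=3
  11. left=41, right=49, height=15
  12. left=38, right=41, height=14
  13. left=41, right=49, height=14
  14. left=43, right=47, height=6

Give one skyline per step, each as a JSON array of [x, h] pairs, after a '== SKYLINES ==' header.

== SKYLINES ==
[[35,14],[41,0]]
[[35,14],[41,7],[43,0]]
[[35,14],[44,0]]
[[22,11],[26,0],[35,14],[44,0]]
[[22,11],[26,0],[35,14],[44,0],[48,5],[49,0]]
[[22,11],[26,0],[35,14],[47,0],[48,5],[49,0]]
[[22,11],[23,17],[30,0],[35,14],[47,0],[48,5],[49,0]]
[[22,11],[23,17],[30,0],[32,1],[35,14],[47,0],[48,5],[49,0]]
[[5,20],[26,17],[30,0],[32,1],[35,14],[47,0],[48,5],[49,0]]
[[5,20],[26,17],[30,0],[32,3],[35,14],[47,0],[48,5],[49,0]]
[[5,20],[26,17],[30,0],[32,3],[35,14],[41,15],[49,0]]
[[5,20],[26,17],[30,0],[32,3],[35,14],[41,15],[49,0]]
[[5,20],[26,17],[30,0],[32,3],[35,14],[41,15],[49,0]]
[[5,20],[26,17],[30,0],[32,3],[35,14],[41,15],[49,0]]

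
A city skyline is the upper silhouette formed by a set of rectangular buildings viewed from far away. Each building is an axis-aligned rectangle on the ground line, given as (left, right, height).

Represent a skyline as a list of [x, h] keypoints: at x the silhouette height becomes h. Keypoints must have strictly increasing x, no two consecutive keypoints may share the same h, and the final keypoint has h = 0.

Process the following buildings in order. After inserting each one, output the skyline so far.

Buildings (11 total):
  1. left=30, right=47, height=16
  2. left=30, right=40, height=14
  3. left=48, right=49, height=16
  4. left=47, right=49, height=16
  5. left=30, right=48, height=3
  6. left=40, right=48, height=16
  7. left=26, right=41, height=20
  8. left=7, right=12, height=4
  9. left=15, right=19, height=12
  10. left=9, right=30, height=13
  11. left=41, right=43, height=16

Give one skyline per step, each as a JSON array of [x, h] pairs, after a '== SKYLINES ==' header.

== SKYLINES ==
[[30,16],[47,0]]
[[30,16],[47,0]]
[[30,16],[47,0],[48,16],[49,0]]
[[30,16],[49,0]]
[[30,16],[49,0]]
[[30,16],[49,0]]
[[26,20],[41,16],[49,0]]
[[7,4],[12,0],[26,20],[41,16],[49,0]]
[[7,4],[12,0],[15,12],[19,0],[26,20],[41,16],[49,0]]
[[7,4],[9,13],[26,20],[41,16],[49,0]]
[[7,4],[9,13],[26,20],[41,16],[49,0]]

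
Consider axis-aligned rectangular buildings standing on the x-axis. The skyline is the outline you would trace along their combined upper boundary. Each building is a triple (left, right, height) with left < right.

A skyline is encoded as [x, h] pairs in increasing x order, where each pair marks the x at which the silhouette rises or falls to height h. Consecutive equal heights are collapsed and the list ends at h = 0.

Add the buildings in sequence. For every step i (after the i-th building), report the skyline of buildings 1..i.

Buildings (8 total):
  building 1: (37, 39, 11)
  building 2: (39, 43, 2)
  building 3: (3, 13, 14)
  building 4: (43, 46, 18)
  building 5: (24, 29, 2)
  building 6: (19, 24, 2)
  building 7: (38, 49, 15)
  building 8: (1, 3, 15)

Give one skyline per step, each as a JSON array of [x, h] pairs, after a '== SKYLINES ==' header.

== SKYLINES ==
[[37,11],[39,0]]
[[37,11],[39,2],[43,0]]
[[3,14],[13,0],[37,11],[39,2],[43,0]]
[[3,14],[13,0],[37,11],[39,2],[43,18],[46,0]]
[[3,14],[13,0],[24,2],[29,0],[37,11],[39,2],[43,18],[46,0]]
[[3,14],[13,0],[19,2],[29,0],[37,11],[39,2],[43,18],[46,0]]
[[3,14],[13,0],[19,2],[29,0],[37,11],[38,15],[43,18],[46,15],[49,0]]
[[1,15],[3,14],[13,0],[19,2],[29,0],[37,11],[38,15],[43,18],[46,15],[49,0]]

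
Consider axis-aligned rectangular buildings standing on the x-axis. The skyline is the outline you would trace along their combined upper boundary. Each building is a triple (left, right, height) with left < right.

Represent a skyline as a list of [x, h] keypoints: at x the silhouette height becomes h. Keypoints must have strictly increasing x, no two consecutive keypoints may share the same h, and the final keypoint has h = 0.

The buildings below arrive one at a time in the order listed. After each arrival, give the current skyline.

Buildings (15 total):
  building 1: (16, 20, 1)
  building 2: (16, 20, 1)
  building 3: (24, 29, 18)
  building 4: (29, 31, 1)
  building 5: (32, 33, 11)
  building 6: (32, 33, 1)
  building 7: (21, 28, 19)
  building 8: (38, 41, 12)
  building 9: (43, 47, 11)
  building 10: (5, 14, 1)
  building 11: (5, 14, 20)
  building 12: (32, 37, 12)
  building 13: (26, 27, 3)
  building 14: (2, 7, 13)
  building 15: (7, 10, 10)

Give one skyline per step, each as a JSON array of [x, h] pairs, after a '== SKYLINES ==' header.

== SKYLINES ==
[[16,1],[20,0]]
[[16,1],[20,0]]
[[16,1],[20,0],[24,18],[29,0]]
[[16,1],[20,0],[24,18],[29,1],[31,0]]
[[16,1],[20,0],[24,18],[29,1],[31,0],[32,11],[33,0]]
[[16,1],[20,0],[24,18],[29,1],[31,0],[32,11],[33,0]]
[[16,1],[20,0],[21,19],[28,18],[29,1],[31,0],[32,11],[33,0]]
[[16,1],[20,0],[21,19],[28,18],[29,1],[31,0],[32,11],[33,0],[38,12],[41,0]]
[[16,1],[20,0],[21,19],[28,18],[29,1],[31,0],[32,11],[33,0],[38,12],[41,0],[43,11],[47,0]]
[[5,1],[14,0],[16,1],[20,0],[21,19],[28,18],[29,1],[31,0],[32,11],[33,0],[38,12],[41,0],[43,11],[47,0]]
[[5,20],[14,0],[16,1],[20,0],[21,19],[28,18],[29,1],[31,0],[32,11],[33,0],[38,12],[41,0],[43,11],[47,0]]
[[5,20],[14,0],[16,1],[20,0],[21,19],[28,18],[29,1],[31,0],[32,12],[37,0],[38,12],[41,0],[43,11],[47,0]]
[[5,20],[14,0],[16,1],[20,0],[21,19],[28,18],[29,1],[31,0],[32,12],[37,0],[38,12],[41,0],[43,11],[47,0]]
[[2,13],[5,20],[14,0],[16,1],[20,0],[21,19],[28,18],[29,1],[31,0],[32,12],[37,0],[38,12],[41,0],[43,11],[47,0]]
[[2,13],[5,20],[14,0],[16,1],[20,0],[21,19],[28,18],[29,1],[31,0],[32,12],[37,0],[38,12],[41,0],[43,11],[47,0]]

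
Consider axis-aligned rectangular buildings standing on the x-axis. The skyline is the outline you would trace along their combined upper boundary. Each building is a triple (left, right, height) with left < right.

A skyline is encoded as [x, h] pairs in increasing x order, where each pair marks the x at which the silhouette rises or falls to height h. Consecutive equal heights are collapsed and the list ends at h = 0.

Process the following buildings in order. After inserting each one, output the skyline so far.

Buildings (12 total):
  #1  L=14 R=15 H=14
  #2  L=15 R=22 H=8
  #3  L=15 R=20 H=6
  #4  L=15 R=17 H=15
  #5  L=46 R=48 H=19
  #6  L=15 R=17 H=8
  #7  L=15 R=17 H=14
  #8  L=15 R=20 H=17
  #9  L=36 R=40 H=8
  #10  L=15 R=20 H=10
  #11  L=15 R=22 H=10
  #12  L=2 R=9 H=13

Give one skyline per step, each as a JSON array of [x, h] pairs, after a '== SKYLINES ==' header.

== SKYLINES ==
[[14,14],[15,0]]
[[14,14],[15,8],[22,0]]
[[14,14],[15,8],[22,0]]
[[14,14],[15,15],[17,8],[22,0]]
[[14,14],[15,15],[17,8],[22,0],[46,19],[48,0]]
[[14,14],[15,15],[17,8],[22,0],[46,19],[48,0]]
[[14,14],[15,15],[17,8],[22,0],[46,19],[48,0]]
[[14,14],[15,17],[20,8],[22,0],[46,19],[48,0]]
[[14,14],[15,17],[20,8],[22,0],[36,8],[40,0],[46,19],[48,0]]
[[14,14],[15,17],[20,8],[22,0],[36,8],[40,0],[46,19],[48,0]]
[[14,14],[15,17],[20,10],[22,0],[36,8],[40,0],[46,19],[48,0]]
[[2,13],[9,0],[14,14],[15,17],[20,10],[22,0],[36,8],[40,0],[46,19],[48,0]]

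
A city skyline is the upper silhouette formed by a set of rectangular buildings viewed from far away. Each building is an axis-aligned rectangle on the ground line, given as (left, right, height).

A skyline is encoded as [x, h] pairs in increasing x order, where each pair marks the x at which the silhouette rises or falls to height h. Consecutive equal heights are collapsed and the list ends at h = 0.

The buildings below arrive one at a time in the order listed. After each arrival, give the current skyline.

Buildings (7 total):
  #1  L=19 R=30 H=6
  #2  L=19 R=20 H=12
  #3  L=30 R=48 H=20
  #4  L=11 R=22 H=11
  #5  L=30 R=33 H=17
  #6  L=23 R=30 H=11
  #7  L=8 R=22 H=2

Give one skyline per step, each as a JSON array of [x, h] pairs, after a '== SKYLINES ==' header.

== SKYLINES ==
[[19,6],[30,0]]
[[19,12],[20,6],[30,0]]
[[19,12],[20,6],[30,20],[48,0]]
[[11,11],[19,12],[20,11],[22,6],[30,20],[48,0]]
[[11,11],[19,12],[20,11],[22,6],[30,20],[48,0]]
[[11,11],[19,12],[20,11],[22,6],[23,11],[30,20],[48,0]]
[[8,2],[11,11],[19,12],[20,11],[22,6],[23,11],[30,20],[48,0]]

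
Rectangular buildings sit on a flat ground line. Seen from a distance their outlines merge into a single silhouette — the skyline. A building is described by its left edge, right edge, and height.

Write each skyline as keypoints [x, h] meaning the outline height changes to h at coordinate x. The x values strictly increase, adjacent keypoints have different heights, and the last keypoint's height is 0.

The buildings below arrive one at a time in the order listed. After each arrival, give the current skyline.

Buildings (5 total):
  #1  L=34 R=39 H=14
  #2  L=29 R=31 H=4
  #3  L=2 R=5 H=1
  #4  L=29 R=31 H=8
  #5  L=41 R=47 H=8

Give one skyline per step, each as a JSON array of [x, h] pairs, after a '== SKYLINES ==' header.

== SKYLINES ==
[[34,14],[39,0]]
[[29,4],[31,0],[34,14],[39,0]]
[[2,1],[5,0],[29,4],[31,0],[34,14],[39,0]]
[[2,1],[5,0],[29,8],[31,0],[34,14],[39,0]]
[[2,1],[5,0],[29,8],[31,0],[34,14],[39,0],[41,8],[47,0]]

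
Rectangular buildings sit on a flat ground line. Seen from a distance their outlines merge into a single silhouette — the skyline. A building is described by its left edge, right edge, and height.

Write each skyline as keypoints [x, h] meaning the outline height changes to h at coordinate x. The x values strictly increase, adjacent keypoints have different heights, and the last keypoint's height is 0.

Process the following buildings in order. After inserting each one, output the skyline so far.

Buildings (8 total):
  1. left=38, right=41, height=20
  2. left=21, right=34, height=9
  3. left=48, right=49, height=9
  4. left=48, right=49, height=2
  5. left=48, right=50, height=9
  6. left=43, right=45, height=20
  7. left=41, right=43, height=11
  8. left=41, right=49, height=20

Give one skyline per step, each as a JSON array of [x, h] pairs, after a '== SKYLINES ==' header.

== SKYLINES ==
[[38,20],[41,0]]
[[21,9],[34,0],[38,20],[41,0]]
[[21,9],[34,0],[38,20],[41,0],[48,9],[49,0]]
[[21,9],[34,0],[38,20],[41,0],[48,9],[49,0]]
[[21,9],[34,0],[38,20],[41,0],[48,9],[50,0]]
[[21,9],[34,0],[38,20],[41,0],[43,20],[45,0],[48,9],[50,0]]
[[21,9],[34,0],[38,20],[41,11],[43,20],[45,0],[48,9],[50,0]]
[[21,9],[34,0],[38,20],[49,9],[50,0]]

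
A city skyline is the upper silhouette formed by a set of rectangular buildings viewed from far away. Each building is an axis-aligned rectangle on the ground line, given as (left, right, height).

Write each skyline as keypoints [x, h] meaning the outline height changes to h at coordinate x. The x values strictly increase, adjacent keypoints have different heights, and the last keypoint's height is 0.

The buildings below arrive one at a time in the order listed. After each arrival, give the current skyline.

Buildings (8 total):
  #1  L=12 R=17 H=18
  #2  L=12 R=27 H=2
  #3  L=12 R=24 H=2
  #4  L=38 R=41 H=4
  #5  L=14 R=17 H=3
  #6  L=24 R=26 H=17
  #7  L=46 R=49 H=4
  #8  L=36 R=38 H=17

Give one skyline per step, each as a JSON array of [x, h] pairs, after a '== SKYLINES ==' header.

== SKYLINES ==
[[12,18],[17,0]]
[[12,18],[17,2],[27,0]]
[[12,18],[17,2],[27,0]]
[[12,18],[17,2],[27,0],[38,4],[41,0]]
[[12,18],[17,2],[27,0],[38,4],[41,0]]
[[12,18],[17,2],[24,17],[26,2],[27,0],[38,4],[41,0]]
[[12,18],[17,2],[24,17],[26,2],[27,0],[38,4],[41,0],[46,4],[49,0]]
[[12,18],[17,2],[24,17],[26,2],[27,0],[36,17],[38,4],[41,0],[46,4],[49,0]]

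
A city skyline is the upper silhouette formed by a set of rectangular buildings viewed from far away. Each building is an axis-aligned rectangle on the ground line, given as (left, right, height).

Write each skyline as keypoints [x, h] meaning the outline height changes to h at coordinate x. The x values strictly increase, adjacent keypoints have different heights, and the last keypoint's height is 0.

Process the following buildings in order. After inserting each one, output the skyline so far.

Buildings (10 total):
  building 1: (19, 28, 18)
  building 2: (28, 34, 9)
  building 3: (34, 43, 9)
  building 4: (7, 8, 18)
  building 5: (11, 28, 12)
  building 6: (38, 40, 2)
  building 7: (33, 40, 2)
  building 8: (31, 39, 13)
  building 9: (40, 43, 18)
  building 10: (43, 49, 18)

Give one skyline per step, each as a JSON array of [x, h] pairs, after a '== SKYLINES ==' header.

== SKYLINES ==
[[19,18],[28,0]]
[[19,18],[28,9],[34,0]]
[[19,18],[28,9],[43,0]]
[[7,18],[8,0],[19,18],[28,9],[43,0]]
[[7,18],[8,0],[11,12],[19,18],[28,9],[43,0]]
[[7,18],[8,0],[11,12],[19,18],[28,9],[43,0]]
[[7,18],[8,0],[11,12],[19,18],[28,9],[43,0]]
[[7,18],[8,0],[11,12],[19,18],[28,9],[31,13],[39,9],[43,0]]
[[7,18],[8,0],[11,12],[19,18],[28,9],[31,13],[39,9],[40,18],[43,0]]
[[7,18],[8,0],[11,12],[19,18],[28,9],[31,13],[39,9],[40,18],[49,0]]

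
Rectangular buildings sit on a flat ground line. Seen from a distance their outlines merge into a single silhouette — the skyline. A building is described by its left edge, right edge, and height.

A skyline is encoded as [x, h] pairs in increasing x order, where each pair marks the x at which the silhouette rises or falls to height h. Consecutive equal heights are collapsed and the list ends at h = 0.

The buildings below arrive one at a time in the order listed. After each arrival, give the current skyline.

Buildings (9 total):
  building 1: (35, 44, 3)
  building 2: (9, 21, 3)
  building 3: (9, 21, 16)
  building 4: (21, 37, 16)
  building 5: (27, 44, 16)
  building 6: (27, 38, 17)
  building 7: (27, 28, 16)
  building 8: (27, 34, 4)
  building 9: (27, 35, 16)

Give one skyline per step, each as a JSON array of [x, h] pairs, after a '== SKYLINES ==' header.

== SKYLINES ==
[[35,3],[44,0]]
[[9,3],[21,0],[35,3],[44,0]]
[[9,16],[21,0],[35,3],[44,0]]
[[9,16],[37,3],[44,0]]
[[9,16],[44,0]]
[[9,16],[27,17],[38,16],[44,0]]
[[9,16],[27,17],[38,16],[44,0]]
[[9,16],[27,17],[38,16],[44,0]]
[[9,16],[27,17],[38,16],[44,0]]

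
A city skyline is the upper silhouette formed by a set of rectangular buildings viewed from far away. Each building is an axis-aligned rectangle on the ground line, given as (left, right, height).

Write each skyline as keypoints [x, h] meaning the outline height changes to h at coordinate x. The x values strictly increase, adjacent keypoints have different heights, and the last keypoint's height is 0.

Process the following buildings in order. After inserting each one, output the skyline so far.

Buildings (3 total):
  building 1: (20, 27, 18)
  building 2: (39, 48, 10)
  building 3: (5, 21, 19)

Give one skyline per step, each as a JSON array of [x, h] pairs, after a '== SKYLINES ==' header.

== SKYLINES ==
[[20,18],[27,0]]
[[20,18],[27,0],[39,10],[48,0]]
[[5,19],[21,18],[27,0],[39,10],[48,0]]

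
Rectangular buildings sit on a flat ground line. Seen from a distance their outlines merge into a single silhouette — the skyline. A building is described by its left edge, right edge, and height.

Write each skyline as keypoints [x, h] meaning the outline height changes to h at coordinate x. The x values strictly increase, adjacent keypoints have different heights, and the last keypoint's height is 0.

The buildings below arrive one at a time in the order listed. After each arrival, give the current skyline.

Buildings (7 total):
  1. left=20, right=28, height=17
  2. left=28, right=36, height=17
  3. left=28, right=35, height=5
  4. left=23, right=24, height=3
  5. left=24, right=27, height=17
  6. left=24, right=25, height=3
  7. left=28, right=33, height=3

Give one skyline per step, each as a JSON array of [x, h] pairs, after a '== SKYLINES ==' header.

== SKYLINES ==
[[20,17],[28,0]]
[[20,17],[36,0]]
[[20,17],[36,0]]
[[20,17],[36,0]]
[[20,17],[36,0]]
[[20,17],[36,0]]
[[20,17],[36,0]]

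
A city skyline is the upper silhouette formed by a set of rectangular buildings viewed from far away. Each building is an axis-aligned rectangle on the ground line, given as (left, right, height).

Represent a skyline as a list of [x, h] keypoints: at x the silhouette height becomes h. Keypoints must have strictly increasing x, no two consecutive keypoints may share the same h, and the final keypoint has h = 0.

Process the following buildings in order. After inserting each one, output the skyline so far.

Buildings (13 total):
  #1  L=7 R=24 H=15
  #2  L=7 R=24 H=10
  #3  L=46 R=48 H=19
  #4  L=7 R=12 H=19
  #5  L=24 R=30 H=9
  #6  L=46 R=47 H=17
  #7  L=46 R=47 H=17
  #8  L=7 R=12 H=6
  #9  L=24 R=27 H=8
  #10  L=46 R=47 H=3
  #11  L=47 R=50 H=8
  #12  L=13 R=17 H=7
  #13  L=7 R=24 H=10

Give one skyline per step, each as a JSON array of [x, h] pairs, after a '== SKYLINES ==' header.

== SKYLINES ==
[[7,15],[24,0]]
[[7,15],[24,0]]
[[7,15],[24,0],[46,19],[48,0]]
[[7,19],[12,15],[24,0],[46,19],[48,0]]
[[7,19],[12,15],[24,9],[30,0],[46,19],[48,0]]
[[7,19],[12,15],[24,9],[30,0],[46,19],[48,0]]
[[7,19],[12,15],[24,9],[30,0],[46,19],[48,0]]
[[7,19],[12,15],[24,9],[30,0],[46,19],[48,0]]
[[7,19],[12,15],[24,9],[30,0],[46,19],[48,0]]
[[7,19],[12,15],[24,9],[30,0],[46,19],[48,0]]
[[7,19],[12,15],[24,9],[30,0],[46,19],[48,8],[50,0]]
[[7,19],[12,15],[24,9],[30,0],[46,19],[48,8],[50,0]]
[[7,19],[12,15],[24,9],[30,0],[46,19],[48,8],[50,0]]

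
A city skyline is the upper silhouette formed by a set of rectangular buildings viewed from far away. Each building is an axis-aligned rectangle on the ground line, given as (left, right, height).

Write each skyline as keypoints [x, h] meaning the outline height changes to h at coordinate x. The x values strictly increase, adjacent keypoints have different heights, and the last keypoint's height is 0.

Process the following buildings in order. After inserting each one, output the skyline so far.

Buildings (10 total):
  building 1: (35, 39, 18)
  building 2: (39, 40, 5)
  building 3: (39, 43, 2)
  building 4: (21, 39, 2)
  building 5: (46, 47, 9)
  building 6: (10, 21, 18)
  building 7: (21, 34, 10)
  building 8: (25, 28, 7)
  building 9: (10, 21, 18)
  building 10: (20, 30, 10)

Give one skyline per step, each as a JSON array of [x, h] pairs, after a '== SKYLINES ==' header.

== SKYLINES ==
[[35,18],[39,0]]
[[35,18],[39,5],[40,0]]
[[35,18],[39,5],[40,2],[43,0]]
[[21,2],[35,18],[39,5],[40,2],[43,0]]
[[21,2],[35,18],[39,5],[40,2],[43,0],[46,9],[47,0]]
[[10,18],[21,2],[35,18],[39,5],[40,2],[43,0],[46,9],[47,0]]
[[10,18],[21,10],[34,2],[35,18],[39,5],[40,2],[43,0],[46,9],[47,0]]
[[10,18],[21,10],[34,2],[35,18],[39,5],[40,2],[43,0],[46,9],[47,0]]
[[10,18],[21,10],[34,2],[35,18],[39,5],[40,2],[43,0],[46,9],[47,0]]
[[10,18],[21,10],[34,2],[35,18],[39,5],[40,2],[43,0],[46,9],[47,0]]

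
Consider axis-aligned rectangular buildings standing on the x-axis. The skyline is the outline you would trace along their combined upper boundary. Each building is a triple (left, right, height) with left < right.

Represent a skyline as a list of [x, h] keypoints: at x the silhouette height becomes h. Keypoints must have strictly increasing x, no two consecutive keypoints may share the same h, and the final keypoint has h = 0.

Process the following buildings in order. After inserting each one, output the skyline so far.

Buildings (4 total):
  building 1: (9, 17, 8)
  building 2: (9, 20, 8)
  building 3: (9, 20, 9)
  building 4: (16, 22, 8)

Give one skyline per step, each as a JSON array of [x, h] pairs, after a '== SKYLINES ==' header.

== SKYLINES ==
[[9,8],[17,0]]
[[9,8],[20,0]]
[[9,9],[20,0]]
[[9,9],[20,8],[22,0]]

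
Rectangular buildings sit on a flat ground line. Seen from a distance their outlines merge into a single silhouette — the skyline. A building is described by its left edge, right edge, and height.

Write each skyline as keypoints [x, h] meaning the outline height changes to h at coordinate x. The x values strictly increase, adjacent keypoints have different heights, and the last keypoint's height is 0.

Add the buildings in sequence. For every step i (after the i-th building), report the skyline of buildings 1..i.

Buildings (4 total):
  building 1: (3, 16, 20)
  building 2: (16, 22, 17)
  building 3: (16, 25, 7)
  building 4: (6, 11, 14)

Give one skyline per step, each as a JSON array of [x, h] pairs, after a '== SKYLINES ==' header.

== SKYLINES ==
[[3,20],[16,0]]
[[3,20],[16,17],[22,0]]
[[3,20],[16,17],[22,7],[25,0]]
[[3,20],[16,17],[22,7],[25,0]]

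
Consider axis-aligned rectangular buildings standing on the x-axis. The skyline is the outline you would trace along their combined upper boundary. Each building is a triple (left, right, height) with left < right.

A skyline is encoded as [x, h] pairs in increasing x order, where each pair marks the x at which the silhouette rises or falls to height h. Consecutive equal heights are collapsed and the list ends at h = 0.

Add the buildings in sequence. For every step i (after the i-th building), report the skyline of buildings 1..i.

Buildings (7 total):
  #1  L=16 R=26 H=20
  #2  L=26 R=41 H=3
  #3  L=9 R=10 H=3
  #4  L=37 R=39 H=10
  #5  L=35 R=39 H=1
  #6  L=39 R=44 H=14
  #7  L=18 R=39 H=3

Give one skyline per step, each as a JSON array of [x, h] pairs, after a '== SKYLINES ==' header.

== SKYLINES ==
[[16,20],[26,0]]
[[16,20],[26,3],[41,0]]
[[9,3],[10,0],[16,20],[26,3],[41,0]]
[[9,3],[10,0],[16,20],[26,3],[37,10],[39,3],[41,0]]
[[9,3],[10,0],[16,20],[26,3],[37,10],[39,3],[41,0]]
[[9,3],[10,0],[16,20],[26,3],[37,10],[39,14],[44,0]]
[[9,3],[10,0],[16,20],[26,3],[37,10],[39,14],[44,0]]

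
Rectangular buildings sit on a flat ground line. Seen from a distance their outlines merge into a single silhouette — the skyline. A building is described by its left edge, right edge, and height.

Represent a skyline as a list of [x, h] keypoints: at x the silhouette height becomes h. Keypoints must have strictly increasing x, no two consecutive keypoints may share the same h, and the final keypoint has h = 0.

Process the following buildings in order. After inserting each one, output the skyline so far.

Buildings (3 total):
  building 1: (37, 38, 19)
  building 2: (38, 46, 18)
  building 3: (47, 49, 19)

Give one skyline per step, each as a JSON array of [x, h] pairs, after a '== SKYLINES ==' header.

== SKYLINES ==
[[37,19],[38,0]]
[[37,19],[38,18],[46,0]]
[[37,19],[38,18],[46,0],[47,19],[49,0]]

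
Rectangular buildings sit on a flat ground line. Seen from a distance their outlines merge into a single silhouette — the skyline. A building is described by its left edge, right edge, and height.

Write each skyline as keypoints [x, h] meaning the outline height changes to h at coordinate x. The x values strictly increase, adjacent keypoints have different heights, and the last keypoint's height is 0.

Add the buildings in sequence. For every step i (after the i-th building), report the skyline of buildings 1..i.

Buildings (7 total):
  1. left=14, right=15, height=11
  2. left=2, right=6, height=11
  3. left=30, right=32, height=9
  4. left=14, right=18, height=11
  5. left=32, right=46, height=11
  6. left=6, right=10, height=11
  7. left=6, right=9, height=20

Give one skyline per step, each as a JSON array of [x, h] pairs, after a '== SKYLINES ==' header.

== SKYLINES ==
[[14,11],[15,0]]
[[2,11],[6,0],[14,11],[15,0]]
[[2,11],[6,0],[14,11],[15,0],[30,9],[32,0]]
[[2,11],[6,0],[14,11],[18,0],[30,9],[32,0]]
[[2,11],[6,0],[14,11],[18,0],[30,9],[32,11],[46,0]]
[[2,11],[10,0],[14,11],[18,0],[30,9],[32,11],[46,0]]
[[2,11],[6,20],[9,11],[10,0],[14,11],[18,0],[30,9],[32,11],[46,0]]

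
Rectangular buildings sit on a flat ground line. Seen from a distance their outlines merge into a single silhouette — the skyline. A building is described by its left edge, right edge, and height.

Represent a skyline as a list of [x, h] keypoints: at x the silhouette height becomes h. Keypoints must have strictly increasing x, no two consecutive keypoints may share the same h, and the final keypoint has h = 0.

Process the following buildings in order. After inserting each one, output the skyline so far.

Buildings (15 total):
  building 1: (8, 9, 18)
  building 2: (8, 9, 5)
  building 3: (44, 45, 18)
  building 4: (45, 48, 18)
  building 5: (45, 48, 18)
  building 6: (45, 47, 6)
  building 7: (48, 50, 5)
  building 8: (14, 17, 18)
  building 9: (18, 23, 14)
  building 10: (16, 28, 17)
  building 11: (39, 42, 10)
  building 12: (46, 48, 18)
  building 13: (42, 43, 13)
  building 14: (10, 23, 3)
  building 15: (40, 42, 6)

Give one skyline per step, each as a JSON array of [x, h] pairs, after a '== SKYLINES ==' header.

== SKYLINES ==
[[8,18],[9,0]]
[[8,18],[9,0]]
[[8,18],[9,0],[44,18],[45,0]]
[[8,18],[9,0],[44,18],[48,0]]
[[8,18],[9,0],[44,18],[48,0]]
[[8,18],[9,0],[44,18],[48,0]]
[[8,18],[9,0],[44,18],[48,5],[50,0]]
[[8,18],[9,0],[14,18],[17,0],[44,18],[48,5],[50,0]]
[[8,18],[9,0],[14,18],[17,0],[18,14],[23,0],[44,18],[48,5],[50,0]]
[[8,18],[9,0],[14,18],[17,17],[28,0],[44,18],[48,5],[50,0]]
[[8,18],[9,0],[14,18],[17,17],[28,0],[39,10],[42,0],[44,18],[48,5],[50,0]]
[[8,18],[9,0],[14,18],[17,17],[28,0],[39,10],[42,0],[44,18],[48,5],[50,0]]
[[8,18],[9,0],[14,18],[17,17],[28,0],[39,10],[42,13],[43,0],[44,18],[48,5],[50,0]]
[[8,18],[9,0],[10,3],[14,18],[17,17],[28,0],[39,10],[42,13],[43,0],[44,18],[48,5],[50,0]]
[[8,18],[9,0],[10,3],[14,18],[17,17],[28,0],[39,10],[42,13],[43,0],[44,18],[48,5],[50,0]]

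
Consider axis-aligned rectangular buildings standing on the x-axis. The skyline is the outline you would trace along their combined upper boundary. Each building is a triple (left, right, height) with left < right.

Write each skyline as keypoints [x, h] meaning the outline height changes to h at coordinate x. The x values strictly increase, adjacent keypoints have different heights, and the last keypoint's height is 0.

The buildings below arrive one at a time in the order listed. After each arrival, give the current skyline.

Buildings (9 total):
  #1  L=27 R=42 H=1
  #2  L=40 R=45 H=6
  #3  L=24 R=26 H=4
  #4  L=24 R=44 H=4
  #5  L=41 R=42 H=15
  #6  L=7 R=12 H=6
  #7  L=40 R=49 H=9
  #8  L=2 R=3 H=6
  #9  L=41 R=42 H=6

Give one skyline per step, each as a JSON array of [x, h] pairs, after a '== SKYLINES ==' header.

== SKYLINES ==
[[27,1],[42,0]]
[[27,1],[40,6],[45,0]]
[[24,4],[26,0],[27,1],[40,6],[45,0]]
[[24,4],[40,6],[45,0]]
[[24,4],[40,6],[41,15],[42,6],[45,0]]
[[7,6],[12,0],[24,4],[40,6],[41,15],[42,6],[45,0]]
[[7,6],[12,0],[24,4],[40,9],[41,15],[42,9],[49,0]]
[[2,6],[3,0],[7,6],[12,0],[24,4],[40,9],[41,15],[42,9],[49,0]]
[[2,6],[3,0],[7,6],[12,0],[24,4],[40,9],[41,15],[42,9],[49,0]]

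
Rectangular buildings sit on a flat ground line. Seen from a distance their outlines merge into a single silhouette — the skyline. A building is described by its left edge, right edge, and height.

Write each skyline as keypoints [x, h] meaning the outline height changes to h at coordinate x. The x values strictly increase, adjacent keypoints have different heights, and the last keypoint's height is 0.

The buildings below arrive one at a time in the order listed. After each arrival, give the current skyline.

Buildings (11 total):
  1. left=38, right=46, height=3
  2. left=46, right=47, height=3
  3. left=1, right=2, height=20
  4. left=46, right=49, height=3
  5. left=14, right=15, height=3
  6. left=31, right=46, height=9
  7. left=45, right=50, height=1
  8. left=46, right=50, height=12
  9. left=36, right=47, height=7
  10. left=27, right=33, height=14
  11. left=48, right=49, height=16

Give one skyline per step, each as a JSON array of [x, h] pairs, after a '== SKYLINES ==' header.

== SKYLINES ==
[[38,3],[46,0]]
[[38,3],[47,0]]
[[1,20],[2,0],[38,3],[47,0]]
[[1,20],[2,0],[38,3],[49,0]]
[[1,20],[2,0],[14,3],[15,0],[38,3],[49,0]]
[[1,20],[2,0],[14,3],[15,0],[31,9],[46,3],[49,0]]
[[1,20],[2,0],[14,3],[15,0],[31,9],[46,3],[49,1],[50,0]]
[[1,20],[2,0],[14,3],[15,0],[31,9],[46,12],[50,0]]
[[1,20],[2,0],[14,3],[15,0],[31,9],[46,12],[50,0]]
[[1,20],[2,0],[14,3],[15,0],[27,14],[33,9],[46,12],[50,0]]
[[1,20],[2,0],[14,3],[15,0],[27,14],[33,9],[46,12],[48,16],[49,12],[50,0]]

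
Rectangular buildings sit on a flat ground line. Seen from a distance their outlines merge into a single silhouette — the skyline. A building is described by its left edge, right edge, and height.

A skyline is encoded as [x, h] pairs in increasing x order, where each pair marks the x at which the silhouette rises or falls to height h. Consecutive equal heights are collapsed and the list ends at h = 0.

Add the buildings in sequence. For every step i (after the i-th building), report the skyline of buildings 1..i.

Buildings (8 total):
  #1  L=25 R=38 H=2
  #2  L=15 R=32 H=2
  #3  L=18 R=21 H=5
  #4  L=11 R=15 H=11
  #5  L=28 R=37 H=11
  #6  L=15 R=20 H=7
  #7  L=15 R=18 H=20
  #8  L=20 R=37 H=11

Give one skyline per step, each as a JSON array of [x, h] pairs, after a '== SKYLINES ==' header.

== SKYLINES ==
[[25,2],[38,0]]
[[15,2],[38,0]]
[[15,2],[18,5],[21,2],[38,0]]
[[11,11],[15,2],[18,5],[21,2],[38,0]]
[[11,11],[15,2],[18,5],[21,2],[28,11],[37,2],[38,0]]
[[11,11],[15,7],[20,5],[21,2],[28,11],[37,2],[38,0]]
[[11,11],[15,20],[18,7],[20,5],[21,2],[28,11],[37,2],[38,0]]
[[11,11],[15,20],[18,7],[20,11],[37,2],[38,0]]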